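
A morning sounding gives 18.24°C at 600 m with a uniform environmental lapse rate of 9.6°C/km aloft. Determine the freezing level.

2500 m

Height above start = (18.24 − 0) / 9.6 = 1.9 km
Altitude = 600 m + 1900 m = 2500 m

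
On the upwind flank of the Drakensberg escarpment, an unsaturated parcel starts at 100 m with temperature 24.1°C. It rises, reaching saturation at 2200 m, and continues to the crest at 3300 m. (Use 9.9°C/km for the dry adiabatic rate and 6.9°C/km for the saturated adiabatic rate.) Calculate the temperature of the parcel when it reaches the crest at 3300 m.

100 → 2200 m (dry, 9.9°C/km): ΔT = -9.9 × 2.1 = -20.79°C → T = 3.31°C
2200 → 3300 m (saturated, 6.9°C/km): ΔT = -6.9 × 1.1 = -7.59°C → T = -4.28°C

-4.28°C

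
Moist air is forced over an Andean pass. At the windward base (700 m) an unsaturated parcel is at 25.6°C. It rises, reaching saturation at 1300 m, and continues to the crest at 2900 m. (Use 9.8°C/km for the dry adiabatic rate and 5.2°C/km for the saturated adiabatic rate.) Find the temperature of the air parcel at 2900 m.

11.4°C

700 → 1300 m (dry, 9.8°C/km): ΔT = -9.8 × 0.6 = -5.88°C → T = 19.72°C
1300 → 2900 m (saturated, 5.2°C/km): ΔT = -5.2 × 1.6 = -8.32°C → T = 11.4°C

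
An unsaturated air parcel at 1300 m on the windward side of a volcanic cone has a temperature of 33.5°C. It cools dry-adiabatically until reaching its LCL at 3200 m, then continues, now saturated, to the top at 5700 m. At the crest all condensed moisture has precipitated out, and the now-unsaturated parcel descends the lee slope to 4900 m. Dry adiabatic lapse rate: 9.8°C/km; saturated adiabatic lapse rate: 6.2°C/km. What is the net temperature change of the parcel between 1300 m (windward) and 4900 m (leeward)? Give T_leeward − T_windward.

-26.28°C

1300 → 3200 m (dry, 9.8°C/km): ΔT = -9.8 × 1.9 = -18.62°C → T = 14.88°C
3200 → 5700 m (saturated, 6.2°C/km): ΔT = -6.2 × 2.5 = -15.5°C → T = -0.62°C
5700 → 4900 m (dry descent, 9.8°C/km): ΔT = +9.8 × 0.8 = +7.84°C → T = 7.22°C
Net change vs windward start: 7.22 − 33.5 = -26.28°C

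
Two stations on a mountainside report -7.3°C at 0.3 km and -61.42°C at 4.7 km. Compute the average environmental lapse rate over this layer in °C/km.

12.3°C/km

Γ = −ΔT/Δz = (-7.3 − (-61.42)) / (4700 − 300) m
  = 54.12°C / 4.4 km = 12.3°C/km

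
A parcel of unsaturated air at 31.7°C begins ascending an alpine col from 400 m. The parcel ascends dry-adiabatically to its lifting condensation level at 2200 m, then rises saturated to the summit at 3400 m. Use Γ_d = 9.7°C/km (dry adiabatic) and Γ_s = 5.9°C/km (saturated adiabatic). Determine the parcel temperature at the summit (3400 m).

400–2200 m, dry: Δz = 1.8 km ⇒ ΔT = -17.46°C; T = 14.24°C
2200–3400 m, saturated: Δz = 1.2 km ⇒ ΔT = -7.08°C; T = 7.16°C

7.16°C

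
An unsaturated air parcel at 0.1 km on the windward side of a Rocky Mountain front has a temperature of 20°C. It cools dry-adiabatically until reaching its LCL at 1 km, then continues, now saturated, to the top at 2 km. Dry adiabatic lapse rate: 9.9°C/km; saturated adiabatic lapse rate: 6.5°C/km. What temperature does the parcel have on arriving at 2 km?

100–1000 m, dry: Δz = 0.9 km ⇒ ΔT = -8.91°C; T = 11.09°C
1000–2000 m, saturated: Δz = 1 km ⇒ ΔT = -6.5°C; T = 4.59°C

4.59°C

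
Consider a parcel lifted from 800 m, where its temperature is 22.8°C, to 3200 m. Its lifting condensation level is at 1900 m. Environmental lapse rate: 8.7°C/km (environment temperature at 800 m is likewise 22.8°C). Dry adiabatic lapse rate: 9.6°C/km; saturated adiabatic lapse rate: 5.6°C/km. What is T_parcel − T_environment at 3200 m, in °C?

Parcel:
  800–1900 m, dry: Δz = 1.1 km ⇒ ΔT = -10.56°C; T = 12.24°C
  1900–3200 m, saturated: Δz = 1.3 km ⇒ ΔT = -7.28°C; T = 4.96°C
Environment:
  800–3200 m, environment: Δz = 2.4 km ⇒ ΔT = -20.88°C; T = 1.92°C
T_parcel − T_env = 4.96 − 1.92 = +3.04°C

+3.04°C (parcel warmer than environment)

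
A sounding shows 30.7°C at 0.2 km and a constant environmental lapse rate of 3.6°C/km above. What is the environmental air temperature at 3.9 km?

17.38°C

200 → 3900 m (environmental, 3.6°C/km): ΔT = -3.6 × 3.7 = -13.32°C → T = 17.38°C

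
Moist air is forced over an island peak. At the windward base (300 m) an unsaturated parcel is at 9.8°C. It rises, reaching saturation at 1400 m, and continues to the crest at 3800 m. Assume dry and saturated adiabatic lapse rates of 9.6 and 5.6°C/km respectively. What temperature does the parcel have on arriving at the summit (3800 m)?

-14.2°C

From 300 m to 1400 m (dry): cools by 9.6 × 1.1 = 10.56°C, giving -0.76°C.
From 1400 m to 3800 m (saturated): cools by 5.6 × 2.4 = 13.44°C, giving -14.2°C.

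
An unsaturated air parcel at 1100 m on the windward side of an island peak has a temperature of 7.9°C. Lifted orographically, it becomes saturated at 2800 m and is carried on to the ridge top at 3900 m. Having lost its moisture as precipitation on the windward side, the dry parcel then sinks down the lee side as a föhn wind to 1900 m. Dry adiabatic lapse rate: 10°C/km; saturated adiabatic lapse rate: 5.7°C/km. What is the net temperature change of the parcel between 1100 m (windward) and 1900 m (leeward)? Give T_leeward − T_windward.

Dry to 2800 m: -10 × 1.7 km = -17°C, so T = -9.1°C.
Saturated to 3900 m: -5.7 × 1.1 km = -6.27°C, so T = -15.37°C.
Dry descent to 1900 m: +10 × 2 km = +20°C, so T = 4.63°C.
Net change vs windward start: 4.63 − 7.9 = -3.27°C

-3.27°C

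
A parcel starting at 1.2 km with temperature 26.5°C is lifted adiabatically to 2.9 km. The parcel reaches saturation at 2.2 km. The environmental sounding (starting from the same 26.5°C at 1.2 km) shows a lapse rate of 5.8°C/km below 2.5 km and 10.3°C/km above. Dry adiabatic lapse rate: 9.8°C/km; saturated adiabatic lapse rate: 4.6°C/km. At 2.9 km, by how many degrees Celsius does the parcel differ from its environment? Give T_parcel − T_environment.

Parcel:
  From 1200 m to 2200 m (dry): cools by 9.8 × 1 = 9.8°C, giving 16.7°C.
  From 2200 m to 2900 m (saturated): cools by 4.6 × 0.7 = 3.22°C, giving 13.48°C.
Environment:
  From 1200 m to 2500 m (environment, lower layer): cools by 5.8 × 1.3 = 7.54°C, giving 18.96°C.
  From 2500 m to 2900 m (environment, upper layer): cools by 10.3 × 0.4 = 4.12°C, giving 14.84°C.
T_parcel − T_env = 13.48 − 14.84 = -1.36°C

-1.36°C (parcel cooler than environment)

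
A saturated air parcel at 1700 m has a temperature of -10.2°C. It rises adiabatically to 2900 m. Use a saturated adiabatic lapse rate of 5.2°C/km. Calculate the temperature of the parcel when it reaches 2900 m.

-16.44°C

Saturated adiabatic to 2900 m: -5.2 × 1.2 km = -6.24°C, so T = -16.44°C.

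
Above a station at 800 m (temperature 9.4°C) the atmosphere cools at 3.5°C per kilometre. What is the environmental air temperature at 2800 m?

800 → 2800 m (environmental, 3.5°C/km): ΔT = -3.5 × 2 = -7°C → T = 2.4°C

2.4°C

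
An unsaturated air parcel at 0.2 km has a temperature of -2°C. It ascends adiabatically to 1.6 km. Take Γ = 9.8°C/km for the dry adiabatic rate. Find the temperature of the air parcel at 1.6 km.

-15.72°C

200 → 1600 m (dry adiabatic, 9.8°C/km): ΔT = -9.8 × 1.4 = -13.72°C → T = -15.72°C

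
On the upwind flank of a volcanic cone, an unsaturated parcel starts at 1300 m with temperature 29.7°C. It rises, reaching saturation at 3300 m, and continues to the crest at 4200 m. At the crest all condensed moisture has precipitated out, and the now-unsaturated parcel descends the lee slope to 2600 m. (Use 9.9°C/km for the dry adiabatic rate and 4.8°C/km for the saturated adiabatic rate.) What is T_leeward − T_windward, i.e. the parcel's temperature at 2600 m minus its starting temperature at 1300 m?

-8.28°C

1300 → 3300 m (dry, 9.9°C/km): ΔT = -9.9 × 2 = -19.8°C → T = 9.9°C
3300 → 4200 m (saturated, 4.8°C/km): ΔT = -4.8 × 0.9 = -4.32°C → T = 5.58°C
4200 → 2600 m (dry descent, 9.9°C/km): ΔT = +9.9 × 1.6 = +15.84°C → T = 21.42°C
Net change vs windward start: 21.42 − 29.7 = -8.28°C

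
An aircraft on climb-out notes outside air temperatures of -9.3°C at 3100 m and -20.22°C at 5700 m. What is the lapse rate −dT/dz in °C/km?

4.2°C/km

Γ = −ΔT/Δz = (-9.3 − (-20.22)) / (5700 − 3100) m
  = 10.92°C / 2.6 km = 4.2°C/km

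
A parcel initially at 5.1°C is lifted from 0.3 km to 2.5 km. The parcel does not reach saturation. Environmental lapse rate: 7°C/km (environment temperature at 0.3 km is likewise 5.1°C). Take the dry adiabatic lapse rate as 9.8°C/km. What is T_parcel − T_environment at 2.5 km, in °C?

-6.16°C (parcel cooler than environment)

Parcel:
  Dry to 2500 m: -9.8 × 2.2 km = -21.56°C, so T = -16.46°C.
Environment:
  Environment to 2500 m: -7 × 2.2 km = -15.4°C, so T = -10.3°C.
T_parcel − T_env = -16.46 − (-10.3) = -6.16°C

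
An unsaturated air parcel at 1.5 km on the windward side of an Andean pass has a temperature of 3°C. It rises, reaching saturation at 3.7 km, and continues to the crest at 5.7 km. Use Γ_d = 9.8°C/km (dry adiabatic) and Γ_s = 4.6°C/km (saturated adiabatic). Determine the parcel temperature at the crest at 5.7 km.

-27.76°C

Dry to 3700 m: -9.8 × 2.2 km = -21.56°C, so T = -18.56°C.
Saturated to 5700 m: -4.6 × 2 km = -9.2°C, so T = -27.76°C.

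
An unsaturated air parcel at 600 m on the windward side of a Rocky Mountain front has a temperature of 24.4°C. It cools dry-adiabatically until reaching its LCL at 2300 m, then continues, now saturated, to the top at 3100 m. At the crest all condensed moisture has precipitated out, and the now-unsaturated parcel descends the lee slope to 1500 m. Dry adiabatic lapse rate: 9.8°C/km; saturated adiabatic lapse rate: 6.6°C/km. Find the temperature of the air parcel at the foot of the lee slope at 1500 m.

18.14°C

From 600 m to 2300 m (dry): cools by 9.8 × 1.7 = 16.66°C, giving 7.74°C.
From 2300 m to 3100 m (saturated): cools by 6.6 × 0.8 = 5.28°C, giving 2.46°C.
From 3100 m to 1500 m (dry descent): warms by 9.8 × 1.6 = 15.68°C, giving 18.14°C.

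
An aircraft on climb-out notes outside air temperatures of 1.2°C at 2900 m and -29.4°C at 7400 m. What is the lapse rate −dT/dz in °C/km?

Γ = −ΔT/Δz = (1.2 − (-29.4)) / (7400 − 2900) m
  = 30.6°C / 4.5 km = 6.8°C/km

6.8°C/km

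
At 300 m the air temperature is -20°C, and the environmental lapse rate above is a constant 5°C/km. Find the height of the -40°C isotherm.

Height above start = (-20 − (-40)) / 5 = 4 km
Altitude = 300 m + 4000 m = 4300 m

4300 m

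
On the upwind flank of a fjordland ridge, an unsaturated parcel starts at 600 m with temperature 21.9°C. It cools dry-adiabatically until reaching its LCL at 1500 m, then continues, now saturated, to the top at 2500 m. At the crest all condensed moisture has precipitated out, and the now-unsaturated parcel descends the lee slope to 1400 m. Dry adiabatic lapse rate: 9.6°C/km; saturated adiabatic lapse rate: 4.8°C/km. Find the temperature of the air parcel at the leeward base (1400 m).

600 → 1500 m (dry, 9.6°C/km): ΔT = -9.6 × 0.9 = -8.64°C → T = 13.26°C
1500 → 2500 m (saturated, 4.8°C/km): ΔT = -4.8 × 1 = -4.8°C → T = 8.46°C
2500 → 1400 m (dry descent, 9.6°C/km): ΔT = +9.6 × 1.1 = +10.56°C → T = 19.02°C

19.02°C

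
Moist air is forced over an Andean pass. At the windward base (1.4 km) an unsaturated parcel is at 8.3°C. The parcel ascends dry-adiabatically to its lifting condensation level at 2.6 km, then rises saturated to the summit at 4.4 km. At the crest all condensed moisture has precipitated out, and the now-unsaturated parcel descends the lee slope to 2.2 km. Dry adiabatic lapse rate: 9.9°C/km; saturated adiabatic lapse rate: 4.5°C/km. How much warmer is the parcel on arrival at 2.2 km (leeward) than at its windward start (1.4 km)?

From 1400 m to 2600 m (dry): cools by 9.9 × 1.2 = 11.88°C, giving -3.58°C.
From 2600 m to 4400 m (saturated): cools by 4.5 × 1.8 = 8.1°C, giving -11.68°C.
From 4400 m to 2200 m (dry descent): warms by 9.9 × 2.2 = 21.78°C, giving 10.1°C.
Net change vs windward start: 10.1 − 8.3 = +1.8°C

+1.8°C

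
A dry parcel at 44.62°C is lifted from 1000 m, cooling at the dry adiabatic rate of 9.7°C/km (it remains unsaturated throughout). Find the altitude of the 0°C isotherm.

5600 m

Height above start = (44.62 − 0) / 9.7 = 4.6 km
Altitude = 1000 m + 4600 m = 5600 m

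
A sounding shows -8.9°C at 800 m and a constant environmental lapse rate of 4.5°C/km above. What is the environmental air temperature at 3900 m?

800–3900 m, environmental: Δz = 3.1 km ⇒ ΔT = -13.95°C; T = -22.85°C

-22.85°C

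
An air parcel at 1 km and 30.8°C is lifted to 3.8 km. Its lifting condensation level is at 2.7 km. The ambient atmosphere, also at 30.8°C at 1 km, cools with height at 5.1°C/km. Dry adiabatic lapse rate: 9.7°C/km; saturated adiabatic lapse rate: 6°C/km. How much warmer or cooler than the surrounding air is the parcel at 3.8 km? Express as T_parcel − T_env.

Parcel:
  1000 → 2700 m (dry, 9.7°C/km): ΔT = -9.7 × 1.7 = -16.49°C → T = 14.31°C
  2700 → 3800 m (saturated, 6°C/km): ΔT = -6 × 1.1 = -6.6°C → T = 7.71°C
Environment:
  1000 → 3800 m (environment, 5.1°C/km): ΔT = -5.1 × 2.8 = -14.28°C → T = 16.52°C
T_parcel − T_env = 7.71 − 16.52 = -8.81°C

-8.81°C (parcel cooler than environment)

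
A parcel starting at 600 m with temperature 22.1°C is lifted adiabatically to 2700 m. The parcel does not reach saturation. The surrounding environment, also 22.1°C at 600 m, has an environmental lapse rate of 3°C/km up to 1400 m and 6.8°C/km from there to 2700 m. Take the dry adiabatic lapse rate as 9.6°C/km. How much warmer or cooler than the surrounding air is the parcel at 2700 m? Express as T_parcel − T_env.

-8.92°C (parcel cooler than environment)

Parcel:
  From 600 m to 2700 m (dry): cools by 9.6 × 2.1 = 20.16°C, giving 1.94°C.
Environment:
  From 600 m to 1400 m (environment, lower layer): cools by 3 × 0.8 = 2.4°C, giving 19.7°C.
  From 1400 m to 2700 m (environment, upper layer): cools by 6.8 × 1.3 = 8.84°C, giving 10.86°C.
T_parcel − T_env = 1.94 − 10.86 = -8.92°C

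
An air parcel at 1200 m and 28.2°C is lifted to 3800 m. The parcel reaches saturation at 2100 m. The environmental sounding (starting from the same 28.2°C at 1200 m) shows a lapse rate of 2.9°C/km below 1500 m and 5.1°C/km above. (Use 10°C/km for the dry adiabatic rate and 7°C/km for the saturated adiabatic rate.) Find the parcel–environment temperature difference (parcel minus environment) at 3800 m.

Parcel:
  1200 → 2100 m (dry, 10°C/km): ΔT = -10 × 0.9 = -9°C → T = 19.2°C
  2100 → 3800 m (saturated, 7°C/km): ΔT = -7 × 1.7 = -11.9°C → T = 7.3°C
Environment:
  1200 → 1500 m (environment, lower layer, 2.9°C/km): ΔT = -2.9 × 0.3 = -0.87°C → T = 27.33°C
  1500 → 3800 m (environment, upper layer, 5.1°C/km): ΔT = -5.1 × 2.3 = -11.73°C → T = 15.6°C
T_parcel − T_env = 7.3 − 15.6 = -8.3°C

-8.3°C (parcel cooler than environment)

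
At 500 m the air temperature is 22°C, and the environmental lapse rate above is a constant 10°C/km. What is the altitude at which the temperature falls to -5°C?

3200 m

Height above start = (22 − (-5)) / 10 = 2.7 km
Altitude = 500 m + 2700 m = 3200 m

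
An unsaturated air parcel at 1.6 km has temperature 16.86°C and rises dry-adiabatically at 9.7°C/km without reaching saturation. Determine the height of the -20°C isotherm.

Height above start = (16.86 − (-20)) / 9.7 = 3.8 km
Altitude = 1600 m + 3800 m = 5400 m

5.4 km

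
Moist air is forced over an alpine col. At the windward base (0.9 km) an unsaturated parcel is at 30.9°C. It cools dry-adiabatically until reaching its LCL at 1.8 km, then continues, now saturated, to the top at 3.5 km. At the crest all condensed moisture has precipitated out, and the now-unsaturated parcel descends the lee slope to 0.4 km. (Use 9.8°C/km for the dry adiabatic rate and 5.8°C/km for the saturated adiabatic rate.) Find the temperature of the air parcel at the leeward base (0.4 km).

From 900 m to 1800 m (dry): cools by 9.8 × 0.9 = 8.82°C, giving 22.08°C.
From 1800 m to 3500 m (saturated): cools by 5.8 × 1.7 = 9.86°C, giving 12.22°C.
From 3500 m to 400 m (dry descent): warms by 9.8 × 3.1 = 30.38°C, giving 42.6°C.

42.6°C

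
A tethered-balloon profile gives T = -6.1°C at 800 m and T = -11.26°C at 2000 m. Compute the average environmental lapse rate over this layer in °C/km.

Γ = −ΔT/Δz = (-6.1 − (-11.26)) / (2000 − 800) m
  = 5.16°C / 1.2 km = 4.3°C/km

4.3°C/km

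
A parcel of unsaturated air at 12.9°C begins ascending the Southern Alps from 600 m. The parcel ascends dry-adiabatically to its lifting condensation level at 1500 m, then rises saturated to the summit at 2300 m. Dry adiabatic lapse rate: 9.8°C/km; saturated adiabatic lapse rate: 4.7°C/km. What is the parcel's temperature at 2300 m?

0.32°C

From 600 m to 1500 m (dry): cools by 9.8 × 0.9 = 8.82°C, giving 4.08°C.
From 1500 m to 2300 m (saturated): cools by 4.7 × 0.8 = 3.76°C, giving 0.32°C.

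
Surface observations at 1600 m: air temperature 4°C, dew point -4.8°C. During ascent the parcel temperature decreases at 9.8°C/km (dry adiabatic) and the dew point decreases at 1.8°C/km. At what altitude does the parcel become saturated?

2700 m

T and T_d converge at 9.8 − 1.8 = 8°C per km
Height above start = (4 − (-4.8)) / 8 = 1.1 km
LCL altitude = 1600 m + 1100 m = 2700 m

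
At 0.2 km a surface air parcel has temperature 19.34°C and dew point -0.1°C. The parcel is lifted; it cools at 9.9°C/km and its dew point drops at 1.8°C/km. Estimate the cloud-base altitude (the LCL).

2.6 km

T and T_d converge at 9.9 − 1.8 = 8.1°C per km
Height above start = (19.34 − (-0.1)) / 8.1 = 2.4 km
LCL altitude = 200 m + 2400 m = 2600 m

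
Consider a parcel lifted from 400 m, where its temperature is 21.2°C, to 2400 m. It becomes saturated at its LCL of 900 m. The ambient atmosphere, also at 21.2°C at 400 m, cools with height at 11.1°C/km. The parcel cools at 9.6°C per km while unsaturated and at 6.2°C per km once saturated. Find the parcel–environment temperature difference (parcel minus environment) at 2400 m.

Parcel:
  Dry to 900 m: -9.6 × 0.5 km = -4.8°C, so T = 16.4°C.
  Saturated to 2400 m: -6.2 × 1.5 km = -9.3°C, so T = 7.1°C.
Environment:
  Environment to 2400 m: -11.1 × 2 km = -22.2°C, so T = -1°C.
T_parcel − T_env = 7.1 − (-1) = +8.1°C

+8.1°C (parcel warmer than environment)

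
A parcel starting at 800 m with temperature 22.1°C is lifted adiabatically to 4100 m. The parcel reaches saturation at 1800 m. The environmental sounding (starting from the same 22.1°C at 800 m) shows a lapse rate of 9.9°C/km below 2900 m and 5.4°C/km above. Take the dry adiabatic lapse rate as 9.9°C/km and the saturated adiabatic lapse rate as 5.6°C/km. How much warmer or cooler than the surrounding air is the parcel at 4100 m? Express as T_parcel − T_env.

Parcel:
  800–1800 m, dry: Δz = 1 km ⇒ ΔT = -9.9°C; T = 12.2°C
  1800–4100 m, saturated: Δz = 2.3 km ⇒ ΔT = -12.88°C; T = -0.68°C
Environment:
  800–2900 m, environment, lower layer: Δz = 2.1 km ⇒ ΔT = -20.79°C; T = 1.31°C
  2900–4100 m, environment, upper layer: Δz = 1.2 km ⇒ ΔT = -6.48°C; T = -5.17°C
T_parcel − T_env = -0.68 − (-5.17) = +4.49°C

+4.49°C (parcel warmer than environment)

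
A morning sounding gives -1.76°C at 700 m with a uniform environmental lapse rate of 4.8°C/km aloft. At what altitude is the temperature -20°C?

Height above start = (-1.76 − (-20)) / 4.8 = 3.8 km
Altitude = 700 m + 3800 m = 4500 m

4500 m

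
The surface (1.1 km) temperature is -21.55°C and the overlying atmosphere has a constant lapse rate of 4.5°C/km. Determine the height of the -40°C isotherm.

Height above start = (-21.55 − (-40)) / 4.5 = 4.1 km
Altitude = 1100 m + 4100 m = 5200 m

5.2 km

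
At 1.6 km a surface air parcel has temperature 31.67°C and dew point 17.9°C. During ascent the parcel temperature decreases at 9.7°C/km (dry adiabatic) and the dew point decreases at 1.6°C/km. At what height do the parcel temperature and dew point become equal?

T and T_d converge at 9.7 − 1.6 = 8.1°C per km
Height above start = (31.67 − 17.9) / 8.1 = 1.7 km
LCL altitude = 1600 m + 1700 m = 3300 m

3.3 km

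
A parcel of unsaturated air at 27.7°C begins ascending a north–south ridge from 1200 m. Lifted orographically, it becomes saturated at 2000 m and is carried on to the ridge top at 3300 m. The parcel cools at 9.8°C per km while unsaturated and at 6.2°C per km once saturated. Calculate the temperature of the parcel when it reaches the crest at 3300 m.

Dry to 2000 m: -9.8 × 0.8 km = -7.84°C, so T = 19.86°C.
Saturated to 3300 m: -6.2 × 1.3 km = -8.06°C, so T = 11.8°C.

11.8°C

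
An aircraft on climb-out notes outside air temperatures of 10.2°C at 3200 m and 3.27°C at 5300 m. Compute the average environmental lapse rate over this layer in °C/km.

Γ = −ΔT/Δz = (10.2 − 3.27) / (5300 − 3200) m
  = 6.93°C / 2.1 km = 3.3°C/km

3.3°C/km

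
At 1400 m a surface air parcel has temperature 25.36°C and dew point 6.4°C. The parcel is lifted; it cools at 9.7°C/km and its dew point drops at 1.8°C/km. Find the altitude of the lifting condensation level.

3800 m

T and T_d converge at 9.7 − 1.8 = 7.9°C per km
Height above start = (25.36 − 6.4) / 7.9 = 2.4 km
LCL altitude = 1400 m + 2400 m = 3800 m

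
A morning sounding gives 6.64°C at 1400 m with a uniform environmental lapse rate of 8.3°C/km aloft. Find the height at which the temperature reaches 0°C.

2200 m

Height above start = (6.64 − 0) / 8.3 = 0.8 km
Altitude = 1400 m + 800 m = 2200 m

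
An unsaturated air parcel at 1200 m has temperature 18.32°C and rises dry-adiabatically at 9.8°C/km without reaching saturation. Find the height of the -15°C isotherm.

4600 m

Height above start = (18.32 − (-15)) / 9.8 = 3.4 km
Altitude = 1200 m + 3400 m = 4600 m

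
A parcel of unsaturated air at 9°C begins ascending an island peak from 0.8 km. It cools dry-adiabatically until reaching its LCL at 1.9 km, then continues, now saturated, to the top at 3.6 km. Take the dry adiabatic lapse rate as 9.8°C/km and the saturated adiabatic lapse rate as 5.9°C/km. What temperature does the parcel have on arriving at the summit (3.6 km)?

From 800 m to 1900 m (dry): cools by 9.8 × 1.1 = 10.78°C, giving -1.78°C.
From 1900 m to 3600 m (saturated): cools by 5.9 × 1.7 = 10.03°C, giving -11.81°C.

-11.81°C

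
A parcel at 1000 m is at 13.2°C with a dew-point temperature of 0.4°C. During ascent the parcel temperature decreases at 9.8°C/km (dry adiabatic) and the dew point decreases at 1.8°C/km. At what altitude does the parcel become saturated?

T and T_d converge at 9.8 − 1.8 = 8°C per km
Height above start = (13.2 − 0.4) / 8 = 1.6 km
LCL altitude = 1000 m + 1600 m = 2600 m

2600 m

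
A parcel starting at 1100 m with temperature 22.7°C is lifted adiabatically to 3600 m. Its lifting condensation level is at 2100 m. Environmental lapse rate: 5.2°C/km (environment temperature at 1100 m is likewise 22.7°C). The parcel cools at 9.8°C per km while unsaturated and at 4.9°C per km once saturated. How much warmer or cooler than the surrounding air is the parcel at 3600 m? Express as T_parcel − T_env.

Parcel:
  From 1100 m to 2100 m (dry): cools by 9.8 × 1 = 9.8°C, giving 12.9°C.
  From 2100 m to 3600 m (saturated): cools by 4.9 × 1.5 = 7.35°C, giving 5.55°C.
Environment:
  From 1100 m to 3600 m (environment): cools by 5.2 × 2.5 = 13°C, giving 9.7°C.
T_parcel − T_env = 5.55 − 9.7 = -4.15°C

-4.15°C (parcel cooler than environment)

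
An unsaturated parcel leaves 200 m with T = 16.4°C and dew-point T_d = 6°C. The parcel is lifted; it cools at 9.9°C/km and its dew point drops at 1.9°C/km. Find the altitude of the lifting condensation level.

T and T_d converge at 9.9 − 1.9 = 8°C per km
Height above start = (16.4 − 6) / 8 = 1.3 km
LCL altitude = 200 m + 1300 m = 1500 m

1500 m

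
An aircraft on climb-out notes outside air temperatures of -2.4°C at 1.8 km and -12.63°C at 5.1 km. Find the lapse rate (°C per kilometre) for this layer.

3.1°C/km

Γ = −ΔT/Δz = (-2.4 − (-12.63)) / (5100 − 1800) m
  = 10.23°C / 3.3 km = 3.1°C/km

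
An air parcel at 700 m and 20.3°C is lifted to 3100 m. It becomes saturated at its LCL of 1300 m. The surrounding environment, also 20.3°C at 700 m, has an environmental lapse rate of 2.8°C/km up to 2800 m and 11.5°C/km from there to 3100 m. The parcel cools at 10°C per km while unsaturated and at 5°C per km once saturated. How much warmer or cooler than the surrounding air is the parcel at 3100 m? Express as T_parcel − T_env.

-5.67°C (parcel cooler than environment)

Parcel:
  Dry to 1300 m: -10 × 0.6 km = -6°C, so T = 14.3°C.
  Saturated to 3100 m: -5 × 1.8 km = -9°C, so T = 5.3°C.
Environment:
  Environment, lower layer to 2800 m: -2.8 × 2.1 km = -5.88°C, so T = 14.42°C.
  Environment, upper layer to 3100 m: -11.5 × 0.3 km = -3.45°C, so T = 10.97°C.
T_parcel − T_env = 5.3 − 10.97 = -5.67°C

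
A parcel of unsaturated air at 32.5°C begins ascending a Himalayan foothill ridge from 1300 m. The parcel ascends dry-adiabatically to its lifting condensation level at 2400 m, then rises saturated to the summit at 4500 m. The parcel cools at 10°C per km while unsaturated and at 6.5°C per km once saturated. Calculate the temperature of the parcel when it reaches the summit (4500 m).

From 1300 m to 2400 m (dry): cools by 10 × 1.1 = 11°C, giving 21.5°C.
From 2400 m to 4500 m (saturated): cools by 6.5 × 2.1 = 13.65°C, giving 7.85°C.

7.85°C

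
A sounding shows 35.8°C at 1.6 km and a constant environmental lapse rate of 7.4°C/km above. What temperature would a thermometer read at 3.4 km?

22.48°C

1600 → 3400 m (environmental, 7.4°C/km): ΔT = -7.4 × 1.8 = -13.32°C → T = 22.48°C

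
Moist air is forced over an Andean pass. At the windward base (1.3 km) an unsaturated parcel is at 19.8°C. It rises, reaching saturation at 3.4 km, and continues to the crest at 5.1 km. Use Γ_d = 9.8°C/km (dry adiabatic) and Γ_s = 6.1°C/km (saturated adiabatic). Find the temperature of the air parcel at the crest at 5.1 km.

-11.15°C

1300–3400 m, dry: Δz = 2.1 km ⇒ ΔT = -20.58°C; T = -0.78°C
3400–5100 m, saturated: Δz = 1.7 km ⇒ ΔT = -10.37°C; T = -11.15°C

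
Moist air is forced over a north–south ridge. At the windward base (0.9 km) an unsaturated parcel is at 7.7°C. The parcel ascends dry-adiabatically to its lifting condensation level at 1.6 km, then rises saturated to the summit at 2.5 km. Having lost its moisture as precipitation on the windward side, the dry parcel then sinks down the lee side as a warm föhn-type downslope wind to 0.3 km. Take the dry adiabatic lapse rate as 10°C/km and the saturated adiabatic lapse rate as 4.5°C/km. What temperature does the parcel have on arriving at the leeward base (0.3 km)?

18.65°C

Dry to 1600 m: -10 × 0.7 km = -7°C, so T = 0.7°C.
Saturated to 2500 m: -4.5 × 0.9 km = -4.05°C, so T = -3.35°C.
Dry descent to 300 m: +10 × 2.2 km = +22°C, so T = 18.65°C.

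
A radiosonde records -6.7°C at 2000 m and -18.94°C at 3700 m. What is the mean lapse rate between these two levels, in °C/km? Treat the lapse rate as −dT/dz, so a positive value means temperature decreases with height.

Γ = −ΔT/Δz = (-6.7 − (-18.94)) / (3700 − 2000) m
  = 12.24°C / 1.7 km = 7.2°C/km

7.2°C/km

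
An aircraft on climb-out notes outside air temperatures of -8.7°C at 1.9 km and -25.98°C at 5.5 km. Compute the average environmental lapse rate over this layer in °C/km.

4.8°C/km

Γ = −ΔT/Δz = (-8.7 − (-25.98)) / (5500 − 1900) m
  = 17.28°C / 3.6 km = 4.8°C/km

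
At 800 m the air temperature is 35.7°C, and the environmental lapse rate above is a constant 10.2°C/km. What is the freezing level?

Height above start = (35.7 − 0) / 10.2 = 3.5 km
Altitude = 800 m + 3500 m = 4300 m

4300 m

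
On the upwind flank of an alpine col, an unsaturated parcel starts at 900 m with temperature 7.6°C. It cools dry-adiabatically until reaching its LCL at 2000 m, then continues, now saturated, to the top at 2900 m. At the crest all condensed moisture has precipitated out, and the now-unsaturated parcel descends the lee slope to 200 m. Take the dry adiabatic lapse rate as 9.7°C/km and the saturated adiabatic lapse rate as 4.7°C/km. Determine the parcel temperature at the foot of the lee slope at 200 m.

18.89°C

From 900 m to 2000 m (dry): cools by 9.7 × 1.1 = 10.67°C, giving -3.07°C.
From 2000 m to 2900 m (saturated): cools by 4.7 × 0.9 = 4.23°C, giving -7.3°C.
From 2900 m to 200 m (dry descent): warms by 9.7 × 2.7 = 26.19°C, giving 18.89°C.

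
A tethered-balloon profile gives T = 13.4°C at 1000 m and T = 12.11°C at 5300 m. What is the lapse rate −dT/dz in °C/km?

0.3°C/km

Γ = −ΔT/Δz = (13.4 − 12.11) / (5300 − 1000) m
  = 1.29°C / 4.3 km = 0.3°C/km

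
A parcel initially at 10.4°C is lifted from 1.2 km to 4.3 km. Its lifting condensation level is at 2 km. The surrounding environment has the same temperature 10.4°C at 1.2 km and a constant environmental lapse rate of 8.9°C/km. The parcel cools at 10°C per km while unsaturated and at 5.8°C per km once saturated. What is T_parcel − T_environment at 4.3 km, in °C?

Parcel:
  1200–2000 m, dry: Δz = 0.8 km ⇒ ΔT = -8°C; T = 2.4°C
  2000–4300 m, saturated: Δz = 2.3 km ⇒ ΔT = -13.34°C; T = -10.94°C
Environment:
  1200–4300 m, environment: Δz = 3.1 km ⇒ ΔT = -27.59°C; T = -17.19°C
T_parcel − T_env = -10.94 − (-17.19) = +6.25°C

+6.25°C (parcel warmer than environment)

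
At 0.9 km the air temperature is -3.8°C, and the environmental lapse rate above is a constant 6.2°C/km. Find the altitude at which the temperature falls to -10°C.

1.9 km

Height above start = (-3.8 − (-10)) / 6.2 = 1 km
Altitude = 900 m + 1000 m = 1900 m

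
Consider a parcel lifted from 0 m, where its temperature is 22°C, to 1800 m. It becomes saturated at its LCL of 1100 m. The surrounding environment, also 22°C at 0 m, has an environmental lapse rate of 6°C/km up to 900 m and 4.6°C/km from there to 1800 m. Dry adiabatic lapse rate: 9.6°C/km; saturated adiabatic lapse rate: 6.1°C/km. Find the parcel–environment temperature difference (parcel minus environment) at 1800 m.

Parcel:
  From 0 m to 1100 m (dry): cools by 9.6 × 1.1 = 10.56°C, giving 11.44°C.
  From 1100 m to 1800 m (saturated): cools by 6.1 × 0.7 = 4.27°C, giving 7.17°C.
Environment:
  From 0 m to 900 m (environment, lower layer): cools by 6 × 0.9 = 5.4°C, giving 16.6°C.
  From 900 m to 1800 m (environment, upper layer): cools by 4.6 × 0.9 = 4.14°C, giving 12.46°C.
T_parcel − T_env = 7.17 − 12.46 = -5.29°C

-5.29°C (parcel cooler than environment)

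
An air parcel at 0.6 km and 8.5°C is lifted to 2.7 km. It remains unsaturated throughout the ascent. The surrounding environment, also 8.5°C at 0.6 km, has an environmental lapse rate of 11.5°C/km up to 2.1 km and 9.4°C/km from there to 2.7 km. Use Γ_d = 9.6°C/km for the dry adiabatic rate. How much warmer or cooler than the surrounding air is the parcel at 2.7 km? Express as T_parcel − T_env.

Parcel:
  600 → 2700 m (dry, 9.6°C/km): ΔT = -9.6 × 2.1 = -20.16°C → T = -11.66°C
Environment:
  600 → 2100 m (environment, lower layer, 11.5°C/km): ΔT = -11.5 × 1.5 = -17.25°C → T = -8.75°C
  2100 → 2700 m (environment, upper layer, 9.4°C/km): ΔT = -9.4 × 0.6 = -5.64°C → T = -14.39°C
T_parcel − T_env = -11.66 − (-14.39) = +2.73°C

+2.73°C (parcel warmer than environment)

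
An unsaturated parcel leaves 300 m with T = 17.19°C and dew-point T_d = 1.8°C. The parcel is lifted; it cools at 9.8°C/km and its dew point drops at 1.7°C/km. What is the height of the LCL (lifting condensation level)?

T and T_d converge at 9.8 − 1.7 = 8.1°C per km
Height above start = (17.19 − 1.8) / 8.1 = 1.9 km
LCL altitude = 300 m + 1900 m = 2200 m

2200 m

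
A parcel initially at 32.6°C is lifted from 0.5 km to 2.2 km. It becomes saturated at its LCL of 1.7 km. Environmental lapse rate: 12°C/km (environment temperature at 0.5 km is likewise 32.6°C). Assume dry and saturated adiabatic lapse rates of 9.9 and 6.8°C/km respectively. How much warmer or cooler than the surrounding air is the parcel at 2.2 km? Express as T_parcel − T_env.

+5.12°C (parcel warmer than environment)

Parcel:
  Dry to 1700 m: -9.9 × 1.2 km = -11.88°C, so T = 20.72°C.
  Saturated to 2200 m: -6.8 × 0.5 km = -3.4°C, so T = 17.32°C.
Environment:
  Environment to 2200 m: -12 × 1.7 km = -20.4°C, so T = 12.2°C.
T_parcel − T_env = 17.32 − 12.2 = +5.12°C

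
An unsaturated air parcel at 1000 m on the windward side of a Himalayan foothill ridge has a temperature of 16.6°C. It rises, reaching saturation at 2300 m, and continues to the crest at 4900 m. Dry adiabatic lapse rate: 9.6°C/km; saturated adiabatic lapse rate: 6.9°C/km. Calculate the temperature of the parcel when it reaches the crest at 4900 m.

1000–2300 m, dry: Δz = 1.3 km ⇒ ΔT = -12.48°C; T = 4.12°C
2300–4900 m, saturated: Δz = 2.6 km ⇒ ΔT = -17.94°C; T = -13.82°C

-13.82°C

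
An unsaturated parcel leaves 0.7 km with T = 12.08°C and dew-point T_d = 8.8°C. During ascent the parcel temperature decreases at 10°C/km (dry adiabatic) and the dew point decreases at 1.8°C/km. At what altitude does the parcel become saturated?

1.1 km

T and T_d converge at 10 − 1.8 = 8.2°C per km
Height above start = (12.08 − 8.8) / 8.2 = 0.4 km
LCL altitude = 700 m + 400 m = 1100 m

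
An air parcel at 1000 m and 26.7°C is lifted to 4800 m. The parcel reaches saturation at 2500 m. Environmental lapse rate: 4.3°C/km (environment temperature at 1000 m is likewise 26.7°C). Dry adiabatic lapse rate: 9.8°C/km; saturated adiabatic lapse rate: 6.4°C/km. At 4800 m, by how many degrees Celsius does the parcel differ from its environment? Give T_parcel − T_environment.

Parcel:
  Dry to 2500 m: -9.8 × 1.5 km = -14.7°C, so T = 12°C.
  Saturated to 4800 m: -6.4 × 2.3 km = -14.72°C, so T = -2.72°C.
Environment:
  Environment to 4800 m: -4.3 × 3.8 km = -16.34°C, so T = 10.36°C.
T_parcel − T_env = -2.72 − 10.36 = -13.08°C

-13.08°C (parcel cooler than environment)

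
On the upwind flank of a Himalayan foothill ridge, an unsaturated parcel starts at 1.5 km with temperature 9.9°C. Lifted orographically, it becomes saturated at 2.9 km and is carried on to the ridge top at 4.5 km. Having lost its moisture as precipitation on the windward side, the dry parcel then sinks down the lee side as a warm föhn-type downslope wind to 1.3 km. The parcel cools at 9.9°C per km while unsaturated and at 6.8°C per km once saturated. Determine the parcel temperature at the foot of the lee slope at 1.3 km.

16.84°C

1500 → 2900 m (dry, 9.9°C/km): ΔT = -9.9 × 1.4 = -13.86°C → T = -3.96°C
2900 → 4500 m (saturated, 6.8°C/km): ΔT = -6.8 × 1.6 = -10.88°C → T = -14.84°C
4500 → 1300 m (dry descent, 9.9°C/km): ΔT = +9.9 × 3.2 = +31.68°C → T = 16.84°C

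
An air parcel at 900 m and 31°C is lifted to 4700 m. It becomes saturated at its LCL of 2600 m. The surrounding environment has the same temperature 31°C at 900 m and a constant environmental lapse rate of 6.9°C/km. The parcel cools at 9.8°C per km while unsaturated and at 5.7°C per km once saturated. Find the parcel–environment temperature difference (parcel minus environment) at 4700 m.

Parcel:
  900–2600 m, dry: Δz = 1.7 km ⇒ ΔT = -16.66°C; T = 14.34°C
  2600–4700 m, saturated: Δz = 2.1 km ⇒ ΔT = -11.97°C; T = 2.37°C
Environment:
  900–4700 m, environment: Δz = 3.8 km ⇒ ΔT = -26.22°C; T = 4.78°C
T_parcel − T_env = 2.37 − 4.78 = -2.41°C

-2.41°C (parcel cooler than environment)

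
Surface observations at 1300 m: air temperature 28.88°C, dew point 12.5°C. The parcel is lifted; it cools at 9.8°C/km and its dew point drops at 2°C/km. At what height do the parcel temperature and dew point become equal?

3400 m

T and T_d converge at 9.8 − 2 = 7.8°C per km
Height above start = (28.88 − 12.5) / 7.8 = 2.1 km
LCL altitude = 1300 m + 2100 m = 3400 m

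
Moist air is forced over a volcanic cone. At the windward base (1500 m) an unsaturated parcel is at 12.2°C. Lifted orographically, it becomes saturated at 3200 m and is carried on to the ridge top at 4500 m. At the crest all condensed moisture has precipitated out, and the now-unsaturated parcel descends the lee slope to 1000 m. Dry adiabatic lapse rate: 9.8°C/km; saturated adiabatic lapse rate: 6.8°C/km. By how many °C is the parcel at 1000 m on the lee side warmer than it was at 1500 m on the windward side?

+8.8°C

1500 → 3200 m (dry, 9.8°C/km): ΔT = -9.8 × 1.7 = -16.66°C → T = -4.46°C
3200 → 4500 m (saturated, 6.8°C/km): ΔT = -6.8 × 1.3 = -8.84°C → T = -13.3°C
4500 → 1000 m (dry descent, 9.8°C/km): ΔT = +9.8 × 3.5 = +34.3°C → T = 21°C
Net change vs windward start: 21 − 12.2 = +8.8°C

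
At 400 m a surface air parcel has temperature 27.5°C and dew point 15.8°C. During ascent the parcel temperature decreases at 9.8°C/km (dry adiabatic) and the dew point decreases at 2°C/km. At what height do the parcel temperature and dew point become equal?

T and T_d converge at 9.8 − 2 = 7.8°C per km
Height above start = (27.5 − 15.8) / 7.8 = 1.5 km
LCL altitude = 400 m + 1500 m = 1900 m

1900 m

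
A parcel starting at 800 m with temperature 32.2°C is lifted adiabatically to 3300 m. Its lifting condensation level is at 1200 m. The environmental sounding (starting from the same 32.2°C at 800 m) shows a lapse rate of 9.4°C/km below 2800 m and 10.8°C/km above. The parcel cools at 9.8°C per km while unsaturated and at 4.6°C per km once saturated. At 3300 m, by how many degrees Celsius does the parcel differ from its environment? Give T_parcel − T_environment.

+10.62°C (parcel warmer than environment)

Parcel:
  800–1200 m, dry: Δz = 0.4 km ⇒ ΔT = -3.92°C; T = 28.28°C
  1200–3300 m, saturated: Δz = 2.1 km ⇒ ΔT = -9.66°C; T = 18.62°C
Environment:
  800–2800 m, environment, lower layer: Δz = 2 km ⇒ ΔT = -18.8°C; T = 13.4°C
  2800–3300 m, environment, upper layer: Δz = 0.5 km ⇒ ΔT = -5.4°C; T = 8°C
T_parcel − T_env = 18.62 − 8 = +10.62°C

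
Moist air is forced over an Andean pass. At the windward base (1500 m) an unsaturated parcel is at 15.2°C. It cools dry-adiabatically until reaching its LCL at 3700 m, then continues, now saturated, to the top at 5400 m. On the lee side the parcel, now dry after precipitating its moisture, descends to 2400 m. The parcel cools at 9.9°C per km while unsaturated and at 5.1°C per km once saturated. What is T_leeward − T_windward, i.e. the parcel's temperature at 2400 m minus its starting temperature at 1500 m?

-0.75°C

1500–3700 m, dry: Δz = 2.2 km ⇒ ΔT = -21.78°C; T = -6.58°C
3700–5400 m, saturated: Δz = 1.7 km ⇒ ΔT = -8.67°C; T = -15.25°C
5400–2400 m, dry descent: Δz = 3 km ⇒ ΔT = +29.7°C; T = 14.45°C
Net change vs windward start: 14.45 − 15.2 = -0.75°C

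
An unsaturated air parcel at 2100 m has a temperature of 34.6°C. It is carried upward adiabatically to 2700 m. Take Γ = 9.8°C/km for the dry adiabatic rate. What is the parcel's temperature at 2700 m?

2100–2700 m, dry adiabatic: Δz = 0.6 km ⇒ ΔT = -5.88°C; T = 28.72°C

28.72°C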